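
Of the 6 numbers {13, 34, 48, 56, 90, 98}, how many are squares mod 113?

(13/113) = +1 → QR.
(34/113) = -1 → non-residue.
(48/113) = -1 → non-residue.
(56/113) = +1 → QR.
(90/113) = -1 → non-residue.
(98/113) = +1 → QR.
Total quadratic residues among the 6: 3.

3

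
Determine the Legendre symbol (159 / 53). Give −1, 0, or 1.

0

First reduce: 159 ≡ 0 (mod 53).
Top reduces to 0: gcd > 1, so the symbol is 0.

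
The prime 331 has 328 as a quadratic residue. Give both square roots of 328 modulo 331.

63, 268

Since 331 ≡ 3 (mod 4), a square root of 328 is 328^((331+1)/4) = 328^83 mod 331.
Repeated squaring: 328^2≡9, 328^4≡81, 328^8≡272, 328^16≡171, 328^32≡113, 328^64≡191 (mod 331).
328^83 = 328^(64+16+2+1) ≡ 268 (mod 331).
Check: 268² = 71824 ≡ 328 (mod 331). The two roots are 63 and 268.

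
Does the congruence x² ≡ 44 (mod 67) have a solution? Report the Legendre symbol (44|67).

-1

Pull out 2^2: since 67 ≡ 3 (mod 8), (2/67) = -1, so (2/67)^2 = +1.
Reciprocity: 11 ≡ 3 and 67 ≡ 3 (mod 4), so (11/67) = −(67/11).
Reduce top mod 11: now compute (1/11).
Reached (1/11) = 1. Collecting the sign flips along the way, the symbol is -1.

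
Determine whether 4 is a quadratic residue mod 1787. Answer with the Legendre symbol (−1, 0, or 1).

1

Pull out 2^2: since 1787 ≡ 3 (mod 8), (2/1787) = -1, so (2/1787)^2 = +1.
Reached (1/1787) = 1. Collecting the sign flips along the way, the symbol is +1.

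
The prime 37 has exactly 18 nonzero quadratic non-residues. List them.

Square k = 1,…,18 (k and 37−k give the same square):
1²=1, 2²=4, 3²=9, 4²=16, 5²=25, 6²=36, 7²≡12, 8²≡27, 9²≡7, 10²≡26, 11²≡10, 12²≡33, 13²≡21, 14²≡11, 15²≡3, 16²≡34, 17²≡30, 18²≡28 (mod 37).
The residues are {1, 3, 4, 7, 9, 10, 11, 12, 16, 21, 25, 26, 27, 28, 30, 33, 34, 36}; the non-residues are the remaining 18 nonzero classes.

2, 5, 6, 8, 13, 14, 15, 17, 18, 19, 20, 22, 23, 24, 29, 31, 32, 35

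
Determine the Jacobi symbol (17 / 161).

1

Reciprocity: 17 ≡ 1 and 161 ≡ 1 (mod 4), so (17/161) = +(161/17).
Reduce top mod 17: now compute (8/17).
Pull out 2^3: since 17 ≡ 1 (mod 8), (2/17) = +1, so (2/17)^3 = +1.
Reached (1/17) = 1. Collecting the sign flips along the way, the symbol is +1.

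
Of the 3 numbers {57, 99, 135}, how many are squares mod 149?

0

(57/149) = -1 → non-residue.
(99/149) = -1 → non-residue.
(135/149) = -1 → non-residue.
Total quadratic residues among the 3: 0.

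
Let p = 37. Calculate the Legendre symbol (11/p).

Euler's criterion: (11/37) ≡ 11^18 (mod 37).
11^2 ≡ 10 (mod 37)
11^4 ≡ 26 (mod 37)
11^8 ≡ 10 (mod 37)
11^16 ≡ 26 (mod 37)
11^18 = 11^(16+2) ≡ 1 (mod 37).
Result is 1, so (11/37) = 1.

1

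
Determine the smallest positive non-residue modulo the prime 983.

5

(2/983) = +1, so 2 is a residue.
(3/983) = +1, so 3 is a residue.
(4/983) = +1, so 4 is a residue.
(5/983) = −1, so 5 is the smallest positive non-residue mod 983.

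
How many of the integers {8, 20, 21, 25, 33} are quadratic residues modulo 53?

(8/53) = -1 → non-residue.
(20/53) = -1 → non-residue.
(21/53) = -1 → non-residue.
(25/53) = +1 → QR.
(33/53) = -1 → non-residue.
Total quadratic residues among the 5: 1.

1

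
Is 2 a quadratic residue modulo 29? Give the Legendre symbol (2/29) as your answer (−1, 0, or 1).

Euler's criterion: (2/29) ≡ 2^14 (mod 29).
2^2 ≡ 4 (mod 29)
2^4 ≡ 16 (mod 29)
2^8 ≡ 24 (mod 29)
2^14 = 2^(8+4+2) ≡ 28 (mod 29).
Result is 28 ≡ −1, so (2/29) = −1.

-1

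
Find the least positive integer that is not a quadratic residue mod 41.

3

(2/41) = +1, so 2 is a residue.
(3/41) = −1, so 3 is the smallest positive non-residue mod 41.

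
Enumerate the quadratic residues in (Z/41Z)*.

1, 2, 4, 5, 8, 9, 10, 16, 18, 20, 21, 23, 25, 31, 32, 33, 36, 37, 39, 40

Square k = 1,…,20 (k and 41−k give the same square):
1²=1, 2²=4, 3²=9, 4²=16, 5²=25, 6²=36, 7²≡8, 8²≡23, 9²≡40, 10²≡18, 11²≡39, 12²≡21, 13²≡5, 14²≡32, 15²≡20, 16²≡10, 17²≡2, 18²≡37, 19²≡33, 20²≡31 (mod 41).
So the quadratic residues mod 41 are {1, 2, 4, 5, 8, 9, 10, 16, 18, 20, 21, 23, 25, 31, 32, 33, 36, 37, 39, 40}.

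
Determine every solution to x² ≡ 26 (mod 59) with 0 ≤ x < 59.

Since 59 ≡ 3 (mod 4), a square root of 26 is 26^((59+1)/4) = 26^15 mod 59.
Repeated squaring: 26^2≡27, 26^4≡21, 26^8≡28 (mod 59).
26^15 = 26^(8+4+2+1) ≡ 12 (mod 59).
Check: 12² = 144 ≡ 26 (mod 59). The two roots are 12 and 47.

12, 47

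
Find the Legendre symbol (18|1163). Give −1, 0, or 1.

-1

Pull out 2: since 1163 ≡ 3 (mod 8), (2/1163) = -1.
Reciprocity: 9 ≡ 1 and 1163 ≡ 3 (mod 4), so (9/1163) = +(1163/9).
Reduce top mod 9: now compute (2/9).
Pull out 2: since 9 ≡ 1 (mod 8), (2/9) = +1.
Reached (1/9) = 1. Collecting the sign flips along the way, the symbol is -1.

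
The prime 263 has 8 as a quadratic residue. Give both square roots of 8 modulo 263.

Since 263 ≡ 3 (mod 4), a square root of 8 is 8^((263+1)/4) = 8^66 mod 263.
Repeated squaring: 8^2≡64, 8^4≡151, 8^8≡183, 8^16≡88, 8^32≡117, 8^64≡13 (mod 263).
8^66 = 8^(64+2) ≡ 43 (mod 263).
Check: 43² = 1849 ≡ 8 (mod 263). The two roots are 43 and 220.

43, 220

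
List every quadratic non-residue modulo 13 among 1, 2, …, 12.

Square k = 1,…,6 (k and 13−k give the same square):
1²=1, 2²=4, 3²=9, 4²≡3, 5²≡12, 6²≡10 (mod 13).
The residues are {1, 3, 4, 9, 10, 12}; the non-residues are the remaining 6 nonzero classes.

2,5,6,7,8,11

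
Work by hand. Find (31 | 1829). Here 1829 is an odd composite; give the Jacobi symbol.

Reciprocity: 31 ≡ 3 and 1829 ≡ 1 (mod 4), so (31/1829) = +(1829/31).
Reduce top mod 31: now compute (0/31).
Top reduces to 0: gcd > 1, so the symbol is 0.

0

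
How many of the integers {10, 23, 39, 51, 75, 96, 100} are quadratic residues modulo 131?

(10/131) = -1 → non-residue.
(23/131) = -1 → non-residue.
(39/131) = +1 → QR.
(51/131) = -1 → non-residue.
(75/131) = +1 → QR.
(96/131) = -1 → non-residue.
(100/131) = +1 → QR.
Total quadratic residues among the 7: 3.

3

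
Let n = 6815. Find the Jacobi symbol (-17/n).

First reduce: -17 ≡ 6798 (mod 6815).
Pull out 2: since 6815 ≡ 7 (mod 8), (2/6815) = +1.
Reciprocity: 3399 ≡ 3 and 6815 ≡ 3 (mod 4), so (3399/6815) = −(6815/3399).
Reduce top mod 3399: now compute (17/3399).
Reciprocity: 17 ≡ 1 and 3399 ≡ 3 (mod 4), so (17/3399) = +(3399/17).
Reduce top mod 17: now compute (16/17).
Pull out 2^4: since 17 ≡ 1 (mod 8), (2/17) = +1, so (2/17)^4 = +1.
Reached (1/17) = 1. Collecting the sign flips along the way, the symbol is -1.

-1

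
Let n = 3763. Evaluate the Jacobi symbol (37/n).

Reciprocity: 37 ≡ 1 and 3763 ≡ 3 (mod 4), so (37/3763) = +(3763/37).
Reduce top mod 37: now compute (26/37).
Pull out 2: since 37 ≡ 5 (mod 8), (2/37) = -1.
Reciprocity: 13 ≡ 1 and 37 ≡ 1 (mod 4), so (13/37) = +(37/13).
Reduce top mod 13: now compute (11/13).
Reciprocity: 11 ≡ 3 and 13 ≡ 1 (mod 4), so (11/13) = +(13/11).
Reduce top mod 11: now compute (2/11).
Pull out 2: since 11 ≡ 3 (mod 8), (2/11) = -1.
Reached (1/11) = 1. Collecting the sign flips along the way, the symbol is +1.

1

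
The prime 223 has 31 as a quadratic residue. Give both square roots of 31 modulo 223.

Since 223 ≡ 3 (mod 4), a square root of 31 is 31^((223+1)/4) = 31^56 mod 223.
Repeated squaring: 31^2≡69, 31^4≡78, 31^8≡63, 31^16≡178, 31^32≡18 (mod 223).
31^56 = 31^(32+16+8) ≡ 37 (mod 223).
Check: 37² = 1369 ≡ 31 (mod 223). The two roots are 37 and 186.

37, 186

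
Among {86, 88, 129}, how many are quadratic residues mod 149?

(86/149) = +1 → QR.
(88/149) = +1 → QR.
(129/149) = +1 → QR.
Total quadratic residues among the 3: 3.

3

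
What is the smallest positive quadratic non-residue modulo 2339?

(2/2339) = −1, so 2 is the smallest positive non-residue mod 2339.

2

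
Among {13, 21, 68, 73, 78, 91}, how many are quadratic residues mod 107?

1

(13/107) = +1 → QR.
(21/107) = -1 → non-residue.
(68/107) = -1 → non-residue.
(73/107) = -1 → non-residue.
(78/107) = -1 → non-residue.
(91/107) = -1 → non-residue.
Total quadratic residues among the 6: 1.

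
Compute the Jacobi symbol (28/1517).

Pull out 2^2: since 1517 ≡ 5 (mod 8), (2/1517) = -1, so (2/1517)^2 = +1.
Reciprocity: 7 ≡ 3 and 1517 ≡ 1 (mod 4), so (7/1517) = +(1517/7).
Reduce top mod 7: now compute (5/7).
Reciprocity: 5 ≡ 1 and 7 ≡ 3 (mod 4), so (5/7) = +(7/5).
Reduce top mod 5: now compute (2/5).
Pull out 2: since 5 ≡ 5 (mod 8), (2/5) = -1.
Reached (1/5) = 1. Collecting the sign flips along the way, the symbol is -1.

-1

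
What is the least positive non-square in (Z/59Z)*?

2

(2/59) = −1, so 2 is the smallest positive non-residue mod 59.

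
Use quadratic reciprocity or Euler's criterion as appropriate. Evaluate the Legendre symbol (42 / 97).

Pull out 2: since 97 ≡ 1 (mod 8), (2/97) = +1.
Reciprocity: 21 ≡ 1 and 97 ≡ 1 (mod 4), so (21/97) = +(97/21).
Reduce top mod 21: now compute (13/21).
Reciprocity: 13 ≡ 1 and 21 ≡ 1 (mod 4), so (13/21) = +(21/13).
Reduce top mod 13: now compute (8/13).
Pull out 2^3: since 13 ≡ 5 (mod 8), (2/13) = -1, so (2/13)^3 = -1.
Reached (1/13) = 1. Collecting the sign flips along the way, the symbol is -1.

-1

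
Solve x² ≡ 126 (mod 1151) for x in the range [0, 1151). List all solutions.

356, 795

Since 1151 ≡ 3 (mod 4), a square root of 126 is 126^((1151+1)/4) = 126^288 mod 1151.
Repeated squaring: 126^2≡913, 126^4≡245, 126^8≡173, 126^16≡3, 126^32≡9, 126^64≡81, 126^128≡806, 126^256≡472 (mod 1151).
126^288 = 126^(256+32) ≡ 795 (mod 1151).
Check: 795² = 632025 ≡ 126 (mod 1151). The two roots are 356 and 795.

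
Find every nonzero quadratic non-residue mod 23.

Square k = 1,…,11 (k and 23−k give the same square):
1²=1, 2²=4, 3²=9, 4²=16, 5²≡2, 6²≡13, 7²≡3, 8²≡18, 9²≡12, 10²≡8, 11²≡6 (mod 23).
The residues are {1, 2, 3, 4, 6, 8, 9, 12, 13, 16, 18}; the non-residues are the remaining 11 nonzero classes.

5,7,10,11,14,15,17,19,20,21,22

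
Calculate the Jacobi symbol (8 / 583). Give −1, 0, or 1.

Pull out 2^3: since 583 ≡ 7 (mod 8), (2/583) = +1, so (2/583)^3 = +1.
Reached (1/583) = 1. Collecting the sign flips along the way, the symbol is +1.

1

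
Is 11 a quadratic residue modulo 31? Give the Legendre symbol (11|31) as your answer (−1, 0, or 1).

-1

Reciprocity: 11 ≡ 3 and 31 ≡ 3 (mod 4), so (11/31) = −(31/11).
Reduce top mod 11: now compute (9/11).
Reciprocity: 9 ≡ 1 and 11 ≡ 3 (mod 4), so (9/11) = +(11/9).
Reduce top mod 9: now compute (2/9).
Pull out 2: since 9 ≡ 1 (mod 8), (2/9) = +1.
Reached (1/9) = 1. Collecting the sign flips along the way, the symbol is -1.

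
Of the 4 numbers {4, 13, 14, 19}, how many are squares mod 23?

2

(4/23) = +1 → QR.
(13/23) = +1 → QR.
(14/23) = -1 → non-residue.
(19/23) = -1 → non-residue.
Total quadratic residues among the 4: 2.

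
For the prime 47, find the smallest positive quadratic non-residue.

(2/47) = +1, so 2 is a residue.
(3/47) = +1, so 3 is a residue.
(4/47) = +1, so 4 is a residue.
(5/47) = −1, so 5 is the smallest positive non-residue mod 47.

5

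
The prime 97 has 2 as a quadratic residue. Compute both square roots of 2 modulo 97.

14, 83

97 ≡ 1 (mod 4), so we find a root by search.
Trying successive values, 14² = 196 ≡ 2 (mod 97). The other root is 97 − 14 = 83.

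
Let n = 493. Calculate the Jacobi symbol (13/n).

1

Reciprocity: 13 ≡ 1 and 493 ≡ 1 (mod 4), so (13/493) = +(493/13).
Reduce top mod 13: now compute (12/13).
Pull out 2^2: since 13 ≡ 5 (mod 8), (2/13) = -1, so (2/13)^2 = +1.
Reciprocity: 3 ≡ 3 and 13 ≡ 1 (mod 4), so (3/13) = +(13/3).
Reduce top mod 3: now compute (1/3).
Reached (1/3) = 1. Collecting the sign flips along the way, the symbol is +1.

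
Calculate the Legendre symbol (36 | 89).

Euler's criterion: (36/89) ≡ 36^44 (mod 89).
36^2 ≡ 50 (mod 89)
36^4 ≡ 8 (mod 89)
36^8 ≡ 64 (mod 89)
36^16 ≡ 2 (mod 89)
36^32 ≡ 4 (mod 89)
36^44 = 36^(32+8+4) ≡ 1 (mod 89).
Result is 1, so (36/89) = 1.

1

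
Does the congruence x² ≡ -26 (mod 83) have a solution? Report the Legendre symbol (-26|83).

Euler's criterion: (-26/83) ≡ 57^41 (mod 83).
57^2 ≡ 12 (mod 83)
57^4 ≡ 61 (mod 83)
57^8 ≡ 69 (mod 83)
57^16 ≡ 30 (mod 83)
57^32 ≡ 70 (mod 83)
57^41 = 57^(32+8+1) ≡ 82 (mod 83).
Result is 82 ≡ −1, so (-26/83) = −1.

-1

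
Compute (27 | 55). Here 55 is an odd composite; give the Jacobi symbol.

Reciprocity: 27 ≡ 3 and 55 ≡ 3 (mod 4), so (27/55) = −(55/27).
Reduce top mod 27: now compute (1/27).
Reached (1/27) = 1. Collecting the sign flips along the way, the symbol is -1.

-1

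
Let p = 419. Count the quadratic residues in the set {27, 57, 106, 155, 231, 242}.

2

(27/419) = +1 → QR.
(57/419) = -1 → non-residue.
(106/419) = +1 → QR.
(155/419) = -1 → non-residue.
(231/419) = -1 → non-residue.
(242/419) = -1 → non-residue.
Total quadratic residues among the 6: 2.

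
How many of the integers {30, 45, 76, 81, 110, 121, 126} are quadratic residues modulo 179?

(30/179) = -1 → non-residue.
(45/179) = +1 → QR.
(76/179) = +1 → QR.
(81/179) = +1 → QR.
(110/179) = +1 → QR.
(121/179) = +1 → QR.
(126/179) = +1 → QR.
Total quadratic residues among the 7: 6.

6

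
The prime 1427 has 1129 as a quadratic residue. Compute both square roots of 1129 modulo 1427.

Since 1427 ≡ 3 (mod 4), a square root of 1129 is 1129^((1427+1)/4) = 1129^357 mod 1427.
Repeated squaring: 1129^2≡330, 1129^4≡448, 1129^8≡924, 1129^16≡430, 1129^32≡817, 1129^64≡1080, 1129^128≡541, 1129^256≡146 (mod 1427).
1129^357 = 1129^(256+64+32+4+1) ≡ 794 (mod 1427).
Check: 794² = 630436 ≡ 1129 (mod 1427). The two roots are 633 and 794.

633, 794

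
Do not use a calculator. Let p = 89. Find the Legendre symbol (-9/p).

1

First reduce: -9 ≡ 80 (mod 89).
Pull out 2^4: since 89 ≡ 1 (mod 8), (2/89) = +1, so (2/89)^4 = +1.
Reciprocity: 5 ≡ 1 and 89 ≡ 1 (mod 4), so (5/89) = +(89/5).
Reduce top mod 5: now compute (4/5).
Pull out 2^2: since 5 ≡ 5 (mod 8), (2/5) = -1, so (2/5)^2 = +1.
Reached (1/5) = 1. Collecting the sign flips along the way, the symbol is +1.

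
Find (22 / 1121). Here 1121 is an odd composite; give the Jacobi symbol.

Pull out 2: since 1121 ≡ 1 (mod 8), (2/1121) = +1.
Reciprocity: 11 ≡ 3 and 1121 ≡ 1 (mod 4), so (11/1121) = +(1121/11).
Reduce top mod 11: now compute (10/11).
Pull out 2: since 11 ≡ 3 (mod 8), (2/11) = -1.
Reciprocity: 5 ≡ 1 and 11 ≡ 3 (mod 4), so (5/11) = +(11/5).
Reduce top mod 5: now compute (1/5).
Reached (1/5) = 1. Collecting the sign flips along the way, the symbol is -1.

-1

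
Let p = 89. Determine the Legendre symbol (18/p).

1

Euler's criterion: (18/89) ≡ 18^44 (mod 89).
18^2 ≡ 57 (mod 89)
18^4 ≡ 45 (mod 89)
18^8 ≡ 67 (mod 89)
18^16 ≡ 39 (mod 89)
18^32 ≡ 8 (mod 89)
18^44 = 18^(32+8+4) ≡ 1 (mod 89).
Result is 1, so (18/89) = 1.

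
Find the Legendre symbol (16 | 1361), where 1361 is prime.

Pull out 2^4: since 1361 ≡ 1 (mod 8), (2/1361) = +1, so (2/1361)^4 = +1.
Reached (1/1361) = 1. Collecting the sign flips along the way, the symbol is +1.

1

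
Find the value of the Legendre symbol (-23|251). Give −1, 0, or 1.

Euler's criterion: (-23/251) ≡ 228^125 (mod 251).
228^2 ≡ 27 (mod 251)
228^4 ≡ 227 (mod 251)
228^8 ≡ 74 (mod 251)
228^16 ≡ 205 (mod 251)
228^32 ≡ 108 (mod 251)
228^64 ≡ 118 (mod 251)
228^125 = 228^(64+32+16+8+4+1) ≡ 250 (mod 251).
Result is 250 ≡ −1, so (-23/251) = −1.

-1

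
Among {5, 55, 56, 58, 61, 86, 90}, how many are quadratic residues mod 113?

2

(5/113) = -1 → non-residue.
(55/113) = -1 → non-residue.
(56/113) = +1 → QR.
(58/113) = -1 → non-residue.
(61/113) = +1 → QR.
(86/113) = -1 → non-residue.
(90/113) = -1 → non-residue.
Total quadratic residues among the 7: 2.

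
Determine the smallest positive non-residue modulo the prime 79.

(2/79) = +1, so 2 is a residue.
(3/79) = −1, so 3 is the smallest positive non-residue mod 79.

3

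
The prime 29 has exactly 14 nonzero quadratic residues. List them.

Square k = 1,…,14 (k and 29−k give the same square):
1²=1, 2²=4, 3²=9, 4²=16, 5²=25, 6²≡7, 7²≡20, 8²≡6, 9²≡23, 10²≡13, 11²≡5, 12²≡28, 13²≡24, 14²≡22 (mod 29).
So the quadratic residues mod 29 are {1, 4, 5, 6, 7, 9, 13, 16, 20, 22, 23, 24, 25, 28}.

1,4,5,6,7,9,13,16,20,22,23,24,25,28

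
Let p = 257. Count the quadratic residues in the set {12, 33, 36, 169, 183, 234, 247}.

(12/257) = -1 → non-residue.
(33/257) = -1 → non-residue.
(36/257) = +1 → QR.
(169/257) = +1 → QR.
(183/257) = -1 → non-residue.
(234/257) = +1 → QR.
(247/257) = -1 → non-residue.
Total quadratic residues among the 7: 3.

3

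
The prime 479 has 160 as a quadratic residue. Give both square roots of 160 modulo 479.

Since 479 ≡ 3 (mod 4), a square root of 160 is 160^((479+1)/4) = 160^120 mod 479.
Repeated squaring: 160^2≡213, 160^4≡343, 160^8≡294, 160^16≡216, 160^32≡193, 160^64≡366 (mod 479).
160^120 = 160^(64+32+16+8) ≡ 309 (mod 479).
Check: 309² = 95481 ≡ 160 (mod 479). The two roots are 170 and 309.

170, 309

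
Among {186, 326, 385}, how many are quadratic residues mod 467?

2

(186/467) = +1 → QR.
(326/467) = -1 → non-residue.
(385/467) = +1 → QR.
Total quadratic residues among the 3: 2.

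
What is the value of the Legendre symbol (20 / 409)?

1

Pull out 2^2: since 409 ≡ 1 (mod 8), (2/409) = +1, so (2/409)^2 = +1.
Reciprocity: 5 ≡ 1 and 409 ≡ 1 (mod 4), so (5/409) = +(409/5).
Reduce top mod 5: now compute (4/5).
Pull out 2^2: since 5 ≡ 5 (mod 8), (2/5) = -1, so (2/5)^2 = +1.
Reached (1/5) = 1. Collecting the sign flips along the way, the symbol is +1.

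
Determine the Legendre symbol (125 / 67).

Euler's criterion: (125/67) ≡ 58^33 (mod 67).
58^2 ≡ 14 (mod 67)
58^4 ≡ 62 (mod 67)
58^8 ≡ 25 (mod 67)
58^16 ≡ 22 (mod 67)
58^32 ≡ 15 (mod 67)
58^33 = 58^(32+1) ≡ 66 (mod 67).
Result is 66 ≡ −1, so (125/67) = −1.

-1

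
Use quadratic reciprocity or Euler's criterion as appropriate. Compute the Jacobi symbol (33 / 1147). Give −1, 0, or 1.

1

Reciprocity: 33 ≡ 1 and 1147 ≡ 3 (mod 4), so (33/1147) = +(1147/33).
Reduce top mod 33: now compute (25/33).
Reciprocity: 25 ≡ 1 and 33 ≡ 1 (mod 4), so (25/33) = +(33/25).
Reduce top mod 25: now compute (8/25).
Pull out 2^3: since 25 ≡ 1 (mod 8), (2/25) = +1, so (2/25)^3 = +1.
Reached (1/25) = 1. Collecting the sign flips along the way, the symbol is +1.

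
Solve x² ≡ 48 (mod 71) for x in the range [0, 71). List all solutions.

Since 71 ≡ 3 (mod 4), a square root of 48 is 48^((71+1)/4) = 48^18 mod 71.
Repeated squaring: 48^2≡32, 48^4≡30, 48^8≡48, 48^16≡32 (mod 71).
48^18 = 48^(16+2) ≡ 30 (mod 71).
Check: 30² = 900 ≡ 48 (mod 71). The two roots are 30 and 41.

30, 41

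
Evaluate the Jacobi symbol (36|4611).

0

Pull out 2^2: since 4611 ≡ 3 (mod 8), (2/4611) = -1, so (2/4611)^2 = +1.
Reciprocity: 9 ≡ 1 and 4611 ≡ 3 (mod 4), so (9/4611) = +(4611/9).
Reduce top mod 9: now compute (3/9).
Reciprocity: 3 ≡ 3 and 9 ≡ 1 (mod 4), so (3/9) = +(9/3).
Reduce top mod 3: now compute (0/3).
Top reduces to 0: gcd > 1, so the symbol is 0.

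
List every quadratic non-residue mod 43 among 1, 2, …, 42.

2,3,5,7,8,12,18,19,20,22,26,27,28,29,30,32,33,34,37,39,42

Square k = 1,…,21 (k and 43−k give the same square):
1²=1, 2²=4, 3²=9, 4²=16, 5²=25, 6²=36, 7²≡6, 8²≡21, 9²≡38, 10²≡14, 11²≡35, 12²≡15, 13²≡40, 14²≡24, 15²≡10, 16²≡41, 17²≡31, 18²≡23, 19²≡17, 20²≡13, 21²≡11 (mod 43).
The residues are {1, 4, 6, 9, 10, 11, 13, 14, 15, 16, 17, 21, 23, 24, 25, 31, 35, 36, 38, 40, 41}; the non-residues are the remaining 21 nonzero classes.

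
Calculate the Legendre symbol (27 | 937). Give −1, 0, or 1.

1

Reciprocity: 27 ≡ 3 and 937 ≡ 1 (mod 4), so (27/937) = +(937/27).
Reduce top mod 27: now compute (19/27).
Reciprocity: 19 ≡ 3 and 27 ≡ 3 (mod 4), so (19/27) = −(27/19).
Reduce top mod 19: now compute (8/19).
Pull out 2^3: since 19 ≡ 3 (mod 8), (2/19) = -1, so (2/19)^3 = -1.
Reached (1/19) = 1. Collecting the sign flips along the way, the symbol is +1.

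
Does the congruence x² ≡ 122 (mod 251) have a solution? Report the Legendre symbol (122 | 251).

Pull out 2: since 251 ≡ 3 (mod 8), (2/251) = -1.
Reciprocity: 61 ≡ 1 and 251 ≡ 3 (mod 4), so (61/251) = +(251/61).
Reduce top mod 61: now compute (7/61).
Reciprocity: 7 ≡ 3 and 61 ≡ 1 (mod 4), so (7/61) = +(61/7).
Reduce top mod 7: now compute (5/7).
Reciprocity: 5 ≡ 1 and 7 ≡ 3 (mod 4), so (5/7) = +(7/5).
Reduce top mod 5: now compute (2/5).
Pull out 2: since 5 ≡ 5 (mod 8), (2/5) = -1.
Reached (1/5) = 1. Collecting the sign flips along the way, the symbol is +1.

1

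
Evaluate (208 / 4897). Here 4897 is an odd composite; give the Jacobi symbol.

Pull out 2^4: since 4897 ≡ 1 (mod 8), (2/4897) = +1, so (2/4897)^4 = +1.
Reciprocity: 13 ≡ 1 and 4897 ≡ 1 (mod 4), so (13/4897) = +(4897/13).
Reduce top mod 13: now compute (9/13).
Reciprocity: 9 ≡ 1 and 13 ≡ 1 (mod 4), so (9/13) = +(13/9).
Reduce top mod 9: now compute (4/9).
Pull out 2^2: since 9 ≡ 1 (mod 8), (2/9) = +1, so (2/9)^2 = +1.
Reached (1/9) = 1. Collecting the sign flips along the way, the symbol is +1.

1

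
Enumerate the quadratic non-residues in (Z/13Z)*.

Square k = 1,…,6 (k and 13−k give the same square):
1²=1, 2²=4, 3²=9, 4²≡3, 5²≡12, 6²≡10 (mod 13).
The residues are {1, 3, 4, 9, 10, 12}; the non-residues are the remaining 6 nonzero classes.

2 5 6 7 8 11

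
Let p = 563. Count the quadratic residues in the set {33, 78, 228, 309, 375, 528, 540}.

(33/563) = +1 → QR.
(78/563) = -1 → non-residue.
(228/563) = +1 → QR.
(309/563) = +1 → QR.
(375/563) = -1 → non-residue.
(528/563) = +1 → QR.
(540/563) = -1 → non-residue.
Total quadratic residues among the 7: 4.

4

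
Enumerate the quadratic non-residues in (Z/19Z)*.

Square k = 1,…,9 (k and 19−k give the same square):
1²=1, 2²=4, 3²=9, 4²=16, 5²≡6, 6²≡17, 7²≡11, 8²≡7, 9²≡5 (mod 19).
The residues are {1, 4, 5, 6, 7, 9, 11, 16, 17}; the non-residues are the remaining 9 nonzero classes.

2,3,8,10,12,13,14,15,18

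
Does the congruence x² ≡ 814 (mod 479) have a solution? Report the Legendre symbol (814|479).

-1

First reduce: 814 ≡ 335 (mod 479).
Reciprocity: 335 ≡ 3 and 479 ≡ 3 (mod 4), so (335/479) = −(479/335).
Reduce top mod 335: now compute (144/335).
Pull out 2^4: since 335 ≡ 7 (mod 8), (2/335) = +1, so (2/335)^4 = +1.
Reciprocity: 9 ≡ 1 and 335 ≡ 3 (mod 4), so (9/335) = +(335/9).
Reduce top mod 9: now compute (2/9).
Pull out 2: since 9 ≡ 1 (mod 8), (2/9) = +1.
Reached (1/9) = 1. Collecting the sign flips along the way, the symbol is -1.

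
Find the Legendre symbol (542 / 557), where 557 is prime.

Pull out 2: since 557 ≡ 5 (mod 8), (2/557) = -1.
Reciprocity: 271 ≡ 3 and 557 ≡ 1 (mod 4), so (271/557) = +(557/271).
Reduce top mod 271: now compute (15/271).
Reciprocity: 15 ≡ 3 and 271 ≡ 3 (mod 4), so (15/271) = −(271/15).
Reduce top mod 15: now compute (1/15).
Reached (1/15) = 1. Collecting the sign flips along the way, the symbol is +1.

1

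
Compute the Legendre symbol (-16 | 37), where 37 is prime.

First reduce: -16 ≡ 21 (mod 37).
Reciprocity: 21 ≡ 1 and 37 ≡ 1 (mod 4), so (21/37) = +(37/21).
Reduce top mod 21: now compute (16/21).
Pull out 2^4: since 21 ≡ 5 (mod 8), (2/21) = -1, so (2/21)^4 = +1.
Reached (1/21) = 1. Collecting the sign flips along the way, the symbol is +1.

1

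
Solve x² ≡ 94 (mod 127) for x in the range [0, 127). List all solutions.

27, 100

Since 127 ≡ 3 (mod 4), a square root of 94 is 94^((127+1)/4) = 94^32 mod 127.
Repeated squaring: 94^2≡73, 94^4≡122, 94^8≡25, 94^16≡117, 94^32≡100 (mod 127).
94^32 = 94^(32) ≡ 100 (mod 127).
Check: 100² = 10000 ≡ 94 (mod 127). The two roots are 27 and 100.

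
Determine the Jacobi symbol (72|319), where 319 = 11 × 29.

Pull out 2^3: since 319 ≡ 7 (mod 8), (2/319) = +1, so (2/319)^3 = +1.
Reciprocity: 9 ≡ 1 and 319 ≡ 3 (mod 4), so (9/319) = +(319/9).
Reduce top mod 9: now compute (4/9).
Pull out 2^2: since 9 ≡ 1 (mod 8), (2/9) = +1, so (2/9)^2 = +1.
Reached (1/9) = 1. Collecting the sign flips along the way, the symbol is +1.

1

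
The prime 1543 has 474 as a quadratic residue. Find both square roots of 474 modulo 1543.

660, 883

Since 1543 ≡ 3 (mod 4), a square root of 474 is 474^((1543+1)/4) = 474^386 mod 1543.
Repeated squaring: 474^2≡941, 474^4≡1342, 474^8≡283, 474^16≡1396, 474^32≡7, 474^64≡49, 474^128≡858, 474^256≡153 (mod 1543).
474^386 = 474^(256+128+2) ≡ 883 (mod 1543).
Check: 883² = 779689 ≡ 474 (mod 1543). The two roots are 660 and 883.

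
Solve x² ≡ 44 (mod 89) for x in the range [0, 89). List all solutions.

20, 69

89 ≡ 1 (mod 4), so we find a root by search.
Trying successive values, 20² = 400 ≡ 44 (mod 89). The other root is 89 − 20 = 69.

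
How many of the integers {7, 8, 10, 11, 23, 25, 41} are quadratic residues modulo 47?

(7/47) = +1 → QR.
(8/47) = +1 → QR.
(10/47) = -1 → non-residue.
(11/47) = -1 → non-residue.
(23/47) = -1 → non-residue.
(25/47) = +1 → QR.
(41/47) = -1 → non-residue.
Total quadratic residues among the 7: 3.

3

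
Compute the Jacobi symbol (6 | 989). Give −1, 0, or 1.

Pull out 2: since 989 ≡ 5 (mod 8), (2/989) = -1.
Reciprocity: 3 ≡ 3 and 989 ≡ 1 (mod 4), so (3/989) = +(989/3).
Reduce top mod 3: now compute (2/3).
Pull out 2: since 3 ≡ 3 (mod 8), (2/3) = -1.
Reached (1/3) = 1. Collecting the sign flips along the way, the symbol is +1.

1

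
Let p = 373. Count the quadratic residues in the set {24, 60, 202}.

0

(24/373) = -1 → non-residue.
(60/373) = -1 → non-residue.
(202/373) = -1 → non-residue.
Total quadratic residues among the 3: 0.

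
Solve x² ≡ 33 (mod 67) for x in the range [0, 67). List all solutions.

10, 57

Since 67 ≡ 3 (mod 4), a square root of 33 is 33^((67+1)/4) = 33^17 mod 67.
Repeated squaring: 33^2≡17, 33^4≡21, 33^8≡39, 33^16≡47 (mod 67).
33^17 = 33^(16+1) ≡ 10 (mod 67).
Check: 10² = 100 ≡ 33 (mod 67). The two roots are 10 and 57.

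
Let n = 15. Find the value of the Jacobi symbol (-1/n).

First reduce: -1 ≡ 14 (mod 15).
Pull out 2: since 15 ≡ 7 (mod 8), (2/15) = +1.
Reciprocity: 7 ≡ 3 and 15 ≡ 3 (mod 4), so (7/15) = −(15/7).
Reduce top mod 7: now compute (1/7).
Reached (1/7) = 1. Collecting the sign flips along the way, the symbol is -1.

-1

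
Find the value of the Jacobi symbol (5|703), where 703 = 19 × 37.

-1

Reciprocity: 5 ≡ 1 and 703 ≡ 3 (mod 4), so (5/703) = +(703/5).
Reduce top mod 5: now compute (3/5).
Reciprocity: 3 ≡ 3 and 5 ≡ 1 (mod 4), so (3/5) = +(5/3).
Reduce top mod 3: now compute (2/3).
Pull out 2: since 3 ≡ 3 (mod 8), (2/3) = -1.
Reached (1/3) = 1. Collecting the sign flips along the way, the symbol is -1.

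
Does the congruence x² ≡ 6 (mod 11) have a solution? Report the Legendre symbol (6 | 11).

Euler's criterion: (6/11) ≡ 6^5 (mod 11).
6^2 ≡ 3 (mod 11)
6^4 ≡ 9 (mod 11)
6^5 = 6^(4+1) ≡ 10 (mod 11).
Result is 10 ≡ −1, so (6/11) = −1.

-1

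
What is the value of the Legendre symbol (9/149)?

Reciprocity: 9 ≡ 1 and 149 ≡ 1 (mod 4), so (9/149) = +(149/9).
Reduce top mod 9: now compute (5/9).
Reciprocity: 5 ≡ 1 and 9 ≡ 1 (mod 4), so (5/9) = +(9/5).
Reduce top mod 5: now compute (4/5).
Pull out 2^2: since 5 ≡ 5 (mod 8), (2/5) = -1, so (2/5)^2 = +1.
Reached (1/5) = 1. Collecting the sign flips along the way, the symbol is +1.

1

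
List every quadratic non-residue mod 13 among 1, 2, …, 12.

Square k = 1,…,6 (k and 13−k give the same square):
1²=1, 2²=4, 3²=9, 4²≡3, 5²≡12, 6²≡10 (mod 13).
The residues are {1, 3, 4, 9, 10, 12}; the non-residues are the remaining 6 nonzero classes.

2,5,6,7,8,11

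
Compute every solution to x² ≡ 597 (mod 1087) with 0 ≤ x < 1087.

239, 848

Since 1087 ≡ 3 (mod 4), a square root of 597 is 597^((1087+1)/4) = 597^272 mod 1087.
Repeated squaring: 597^2≡960, 597^4≡911, 597^8≡540, 597^16≡284, 597^32≡218, 597^64≡783, 597^128≡21, 597^256≡441 (mod 1087).
597^272 = 597^(256+16) ≡ 239 (mod 1087).
Check: 239² = 57121 ≡ 597 (mod 1087). The two roots are 239 and 848.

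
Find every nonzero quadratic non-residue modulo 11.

2, 6, 7, 8, 10

Square k = 1,…,5 (k and 11−k give the same square):
1²=1, 2²=4, 3²=9, 4²≡5, 5²≡3 (mod 11).
The residues are {1, 3, 4, 5, 9}; the non-residues are the remaining 5 nonzero classes.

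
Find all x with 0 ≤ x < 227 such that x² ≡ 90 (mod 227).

Since 227 ≡ 3 (mod 4), a square root of 90 is 90^((227+1)/4) = 90^57 mod 227.
Repeated squaring: 90^2≡155, 90^4≡190, 90^8≡7, 90^16≡49, 90^32≡131 (mod 227).
90^57 = 90^(32+16+8+1) ≡ 192 (mod 227).
Check: 192² = 36864 ≡ 90 (mod 227). The two roots are 35 and 192.

35, 192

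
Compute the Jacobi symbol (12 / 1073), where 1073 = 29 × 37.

-1

Pull out 2^2: since 1073 ≡ 1 (mod 8), (2/1073) = +1, so (2/1073)^2 = +1.
Reciprocity: 3 ≡ 3 and 1073 ≡ 1 (mod 4), so (3/1073) = +(1073/3).
Reduce top mod 3: now compute (2/3).
Pull out 2: since 3 ≡ 3 (mod 8), (2/3) = -1.
Reached (1/3) = 1. Collecting the sign flips along the way, the symbol is -1.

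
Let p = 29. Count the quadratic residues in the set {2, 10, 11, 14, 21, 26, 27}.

(2/29) = -1 → non-residue.
(10/29) = -1 → non-residue.
(11/29) = -1 → non-residue.
(14/29) = -1 → non-residue.
(21/29) = -1 → non-residue.
(26/29) = -1 → non-residue.
(27/29) = -1 → non-residue.
Total quadratic residues among the 7: 0.

0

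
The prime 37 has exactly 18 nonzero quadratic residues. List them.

1, 3, 4, 7, 9, 10, 11, 12, 16, 21, 25, 26, 27, 28, 30, 33, 34, 36

Square k = 1,…,18 (k and 37−k give the same square):
1²=1, 2²=4, 3²=9, 4²=16, 5²=25, 6²=36, 7²≡12, 8²≡27, 9²≡7, 10²≡26, 11²≡10, 12²≡33, 13²≡21, 14²≡11, 15²≡3, 16²≡34, 17²≡30, 18²≡28 (mod 37).
So the quadratic residues mod 37 are {1, 3, 4, 7, 9, 10, 11, 12, 16, 21, 25, 26, 27, 28, 30, 33, 34, 36}.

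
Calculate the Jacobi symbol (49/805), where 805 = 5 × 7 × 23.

0

Reciprocity: 49 ≡ 1 and 805 ≡ 1 (mod 4), so (49/805) = +(805/49).
Reduce top mod 49: now compute (21/49).
Reciprocity: 21 ≡ 1 and 49 ≡ 1 (mod 4), so (21/49) = +(49/21).
Reduce top mod 21: now compute (7/21).
Reciprocity: 7 ≡ 3 and 21 ≡ 1 (mod 4), so (7/21) = +(21/7).
Reduce top mod 7: now compute (0/7).
Top reduces to 0: gcd > 1, so the symbol is 0.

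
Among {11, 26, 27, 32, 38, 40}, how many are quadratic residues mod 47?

2

(11/47) = -1 → non-residue.
(26/47) = -1 → non-residue.
(27/47) = +1 → QR.
(32/47) = +1 → QR.
(38/47) = -1 → non-residue.
(40/47) = -1 → non-residue.
Total quadratic residues among the 6: 2.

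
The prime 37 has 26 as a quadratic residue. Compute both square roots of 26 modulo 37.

10, 27

37 ≡ 1 (mod 4), so we find a root by search.
Trying successive values, 10² = 100 ≡ 26 (mod 37). The other root is 37 − 10 = 27.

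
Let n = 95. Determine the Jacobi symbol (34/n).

Pull out 2: since 95 ≡ 7 (mod 8), (2/95) = +1.
Reciprocity: 17 ≡ 1 and 95 ≡ 3 (mod 4), so (17/95) = +(95/17).
Reduce top mod 17: now compute (10/17).
Pull out 2: since 17 ≡ 1 (mod 8), (2/17) = +1.
Reciprocity: 5 ≡ 1 and 17 ≡ 1 (mod 4), so (5/17) = +(17/5).
Reduce top mod 5: now compute (2/5).
Pull out 2: since 5 ≡ 5 (mod 8), (2/5) = -1.
Reached (1/5) = 1. Collecting the sign flips along the way, the symbol is -1.

-1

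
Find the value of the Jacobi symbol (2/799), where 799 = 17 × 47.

1

Pull out 2: since 799 ≡ 7 (mod 8), (2/799) = +1.
Reached (1/799) = 1. Collecting the sign flips along the way, the symbol is +1.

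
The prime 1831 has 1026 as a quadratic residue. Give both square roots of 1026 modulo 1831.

367, 1464

Since 1831 ≡ 3 (mod 4), a square root of 1026 is 1026^((1831+1)/4) = 1026^458 mod 1831.
Repeated squaring: 1026^2≡1682, 1026^4≡229, 1026^8≡1173, 1026^16≡848, 1026^32≡1352, 1026^64≡566, 1026^128≡1762, 1026^256≡1099 (mod 1831).
1026^458 = 1026^(256+128+64+8+2) ≡ 367 (mod 1831).
Check: 367² = 134689 ≡ 1026 (mod 1831). The two roots are 367 and 1464.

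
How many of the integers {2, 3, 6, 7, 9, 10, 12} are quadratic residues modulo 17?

(2/17) = +1 → QR.
(3/17) = -1 → non-residue.
(6/17) = -1 → non-residue.
(7/17) = -1 → non-residue.
(9/17) = +1 → QR.
(10/17) = -1 → non-residue.
(12/17) = -1 → non-residue.
Total quadratic residues among the 7: 2.

2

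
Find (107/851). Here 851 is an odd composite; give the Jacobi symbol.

Reciprocity: 107 ≡ 3 and 851 ≡ 3 (mod 4), so (107/851) = −(851/107).
Reduce top mod 107: now compute (102/107).
Pull out 2: since 107 ≡ 3 (mod 8), (2/107) = -1.
Reciprocity: 51 ≡ 3 and 107 ≡ 3 (mod 4), so (51/107) = −(107/51).
Reduce top mod 51: now compute (5/51).
Reciprocity: 5 ≡ 1 and 51 ≡ 3 (mod 4), so (5/51) = +(51/5).
Reduce top mod 5: now compute (1/5).
Reached (1/5) = 1. Collecting the sign flips along the way, the symbol is -1.

-1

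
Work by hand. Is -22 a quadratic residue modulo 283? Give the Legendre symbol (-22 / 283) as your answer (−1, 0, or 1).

1

First reduce: -22 ≡ 261 (mod 283).
Reciprocity: 261 ≡ 1 and 283 ≡ 3 (mod 4), so (261/283) = +(283/261).
Reduce top mod 261: now compute (22/261).
Pull out 2: since 261 ≡ 5 (mod 8), (2/261) = -1.
Reciprocity: 11 ≡ 3 and 261 ≡ 1 (mod 4), so (11/261) = +(261/11).
Reduce top mod 11: now compute (8/11).
Pull out 2^3: since 11 ≡ 3 (mod 8), (2/11) = -1, so (2/11)^3 = -1.
Reached (1/11) = 1. Collecting the sign flips along the way, the symbol is +1.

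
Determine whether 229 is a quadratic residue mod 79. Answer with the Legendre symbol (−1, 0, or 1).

Euler's criterion: (229/79) ≡ 71^39 (mod 79).
71^2 ≡ 64 (mod 79)
71^4 ≡ 67 (mod 79)
71^8 ≡ 65 (mod 79)
71^16 ≡ 38 (mod 79)
71^32 ≡ 22 (mod 79)
71^39 = 71^(32+4+2+1) ≡ 78 (mod 79).
Result is 78 ≡ −1, so (229/79) = −1.

-1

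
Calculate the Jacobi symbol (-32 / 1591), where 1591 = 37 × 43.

-1

First reduce: -32 ≡ 1559 (mod 1591).
Reciprocity: 1559 ≡ 3 and 1591 ≡ 3 (mod 4), so (1559/1591) = −(1591/1559).
Reduce top mod 1559: now compute (32/1559).
Pull out 2^5: since 1559 ≡ 7 (mod 8), (2/1559) = +1, so (2/1559)^5 = +1.
Reached (1/1559) = 1. Collecting the sign flips along the way, the symbol is -1.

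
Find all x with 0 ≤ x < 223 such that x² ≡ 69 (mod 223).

Since 223 ≡ 3 (mod 4), a square root of 69 is 69^((223+1)/4) = 69^56 mod 223.
Repeated squaring: 69^2≡78, 69^4≡63, 69^8≡178, 69^16≡18, 69^32≡101 (mod 223).
69^56 = 69^(32+16+8) ≡ 31 (mod 223).
Check: 31² = 961 ≡ 69 (mod 223). The two roots are 31 and 192.

31, 192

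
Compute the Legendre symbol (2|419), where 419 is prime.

Euler's criterion: (2/419) ≡ 2^209 (mod 419).
2^2 ≡ 4 (mod 419)
2^4 ≡ 16 (mod 419)
2^8 ≡ 256 (mod 419)
2^16 ≡ 172 (mod 419)
2^32 ≡ 254 (mod 419)
2^64 ≡ 409 (mod 419)
2^128 ≡ 100 (mod 419)
2^209 = 2^(128+64+16+1) ≡ 418 (mod 419).
Result is 418 ≡ −1, so (2/419) = −1.

-1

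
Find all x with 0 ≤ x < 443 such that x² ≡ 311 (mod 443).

Since 443 ≡ 3 (mod 4), a square root of 311 is 311^((443+1)/4) = 311^111 mod 443.
Repeated squaring: 311^2≡147, 311^4≡345, 311^8≡301, 311^16≡229, 311^32≡167, 311^64≡423 (mod 443).
311^111 = 311^(64+32+8+4+2+1) ≡ 371 (mod 443).
Check: 371² = 137641 ≡ 311 (mod 443). The two roots are 72 and 371.

72, 371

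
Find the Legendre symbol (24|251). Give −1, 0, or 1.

-1

Euler's criterion: (24/251) ≡ 24^125 (mod 251).
24^2 ≡ 74 (mod 251)
24^4 ≡ 205 (mod 251)
24^8 ≡ 108 (mod 251)
24^16 ≡ 118 (mod 251)
24^32 ≡ 119 (mod 251)
24^64 ≡ 105 (mod 251)
24^125 = 24^(64+32+16+8+4+1) ≡ 250 (mod 251).
Result is 250 ≡ −1, so (24/251) = −1.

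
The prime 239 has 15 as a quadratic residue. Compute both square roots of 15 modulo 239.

60, 179

Since 239 ≡ 3 (mod 4), a square root of 15 is 15^((239+1)/4) = 15^60 mod 239.
Repeated squaring: 15^2≡225, 15^4≡196, 15^8≡176, 15^16≡145, 15^32≡232 (mod 239).
15^60 = 15^(32+16+8+4) ≡ 60 (mod 239).
Check: 60² = 3600 ≡ 15 (mod 239). The two roots are 60 and 179.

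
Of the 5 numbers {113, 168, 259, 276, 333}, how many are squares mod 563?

2

(113/563) = +1 → QR.
(168/563) = -1 → non-residue.
(259/563) = -1 → non-residue.
(276/563) = +1 → QR.
(333/563) = -1 → non-residue.
Total quadratic residues among the 5: 2.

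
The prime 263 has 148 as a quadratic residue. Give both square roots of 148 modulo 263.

Since 263 ≡ 3 (mod 4), a square root of 148 is 148^((263+1)/4) = 148^66 mod 263.
Repeated squaring: 148^2≡75, 148^4≡102, 148^8≡147, 148^16≡43, 148^32≡8, 148^64≡64 (mod 263).
148^66 = 148^(64+2) ≡ 66 (mod 263).
Check: 66² = 4356 ≡ 148 (mod 263). The two roots are 66 and 197.

66, 197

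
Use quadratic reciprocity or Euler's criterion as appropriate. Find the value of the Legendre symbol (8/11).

-1

Pull out 2^3: since 11 ≡ 3 (mod 8), (2/11) = -1, so (2/11)^3 = -1.
Reached (1/11) = 1. Collecting the sign flips along the way, the symbol is -1.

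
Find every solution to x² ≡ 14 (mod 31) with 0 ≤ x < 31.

Since 31 ≡ 3 (mod 4), a square root of 14 is 14^((31+1)/4) = 14^8 mod 31.
Repeated squaring: 14^2≡10, 14^4≡7, 14^8≡18 (mod 31).
14^8 = 14^(8) ≡ 18 (mod 31).
Check: 18² = 324 ≡ 14 (mod 31). The two roots are 13 and 18.

13, 18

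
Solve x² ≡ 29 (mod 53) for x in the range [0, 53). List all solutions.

20, 33

53 ≡ 1 (mod 4), so we find a root by search.
Trying successive values, 20² = 400 ≡ 29 (mod 53). The other root is 53 − 20 = 33.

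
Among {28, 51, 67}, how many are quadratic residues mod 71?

0

(28/71) = -1 → non-residue.
(51/71) = -1 → non-residue.
(67/71) = -1 → non-residue.
Total quadratic residues among the 3: 0.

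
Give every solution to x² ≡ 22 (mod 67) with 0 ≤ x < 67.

Since 67 ≡ 3 (mod 4), a square root of 22 is 22^((67+1)/4) = 22^17 mod 67.
Repeated squaring: 22^2≡15, 22^4≡24, 22^8≡40, 22^16≡59 (mod 67).
22^17 = 22^(16+1) ≡ 25 (mod 67).
Check: 25² = 625 ≡ 22 (mod 67). The two roots are 25 and 42.

25, 42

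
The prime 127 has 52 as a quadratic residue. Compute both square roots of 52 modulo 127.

Since 127 ≡ 3 (mod 4), a square root of 52 is 52^((127+1)/4) = 52^32 mod 127.
Repeated squaring: 52^2≡37, 52^4≡99, 52^8≡22, 52^16≡103, 52^32≡68 (mod 127).
52^32 = 52^(32) ≡ 68 (mod 127).
Check: 68² = 4624 ≡ 52 (mod 127). The two roots are 59 and 68.

59, 68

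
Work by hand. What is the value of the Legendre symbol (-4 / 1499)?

-1

First reduce: -4 ≡ 1495 (mod 1499).
Reciprocity: 1495 ≡ 3 and 1499 ≡ 3 (mod 4), so (1495/1499) = −(1499/1495).
Reduce top mod 1495: now compute (4/1495).
Pull out 2^2: since 1495 ≡ 7 (mod 8), (2/1495) = +1, so (2/1495)^2 = +1.
Reached (1/1495) = 1. Collecting the sign flips along the way, the symbol is -1.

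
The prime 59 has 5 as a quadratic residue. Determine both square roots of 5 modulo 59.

8, 51

Since 59 ≡ 3 (mod 4), a square root of 5 is 5^((59+1)/4) = 5^15 mod 59.
Repeated squaring: 5^2≡25, 5^4≡35, 5^8≡45 (mod 59).
5^15 = 5^(8+4+2+1) ≡ 51 (mod 59).
Check: 51² = 2601 ≡ 5 (mod 59). The two roots are 8 and 51.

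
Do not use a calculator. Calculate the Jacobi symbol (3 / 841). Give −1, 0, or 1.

Reciprocity: 3 ≡ 3 and 841 ≡ 1 (mod 4), so (3/841) = +(841/3).
Reduce top mod 3: now compute (1/3).
Reached (1/3) = 1. Collecting the sign flips along the way, the symbol is +1.

1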